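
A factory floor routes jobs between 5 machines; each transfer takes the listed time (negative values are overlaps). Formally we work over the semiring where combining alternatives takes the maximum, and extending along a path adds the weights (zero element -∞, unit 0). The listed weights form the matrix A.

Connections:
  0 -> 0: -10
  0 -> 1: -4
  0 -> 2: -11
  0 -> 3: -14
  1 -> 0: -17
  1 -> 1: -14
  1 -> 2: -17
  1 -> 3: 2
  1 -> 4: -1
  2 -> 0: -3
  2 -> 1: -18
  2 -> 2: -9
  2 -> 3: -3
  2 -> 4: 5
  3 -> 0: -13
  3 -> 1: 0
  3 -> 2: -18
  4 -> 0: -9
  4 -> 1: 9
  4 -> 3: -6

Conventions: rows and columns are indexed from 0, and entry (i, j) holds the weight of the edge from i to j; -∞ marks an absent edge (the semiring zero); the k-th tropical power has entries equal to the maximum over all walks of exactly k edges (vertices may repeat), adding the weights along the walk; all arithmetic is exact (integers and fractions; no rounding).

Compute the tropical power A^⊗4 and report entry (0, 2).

A^⊗2:
  [-14, -14, -20, -2, -5]
  [-10, 8, -16, -7, -12]
  [-4, 14, -14, -1, -4]
  [-17, -14, -17, 2, -1]
  [-8, -5, -8, 11, 8]
A^⊗3:
  [-14, 4, -20, -11, -15]
  [-9, -3, -9, 10, 7]
  [-3, 5, -3, 16, 13]
  [-10, 8, -16, -7, -12]
  [-1, 17, -7, 2, -3]
A^⊗4:
  [-13, -6, -13, 6, 3]
  [-2, 16, -8, 1, -4]
  [4, 22, -2, 7, 4]
  [-9, -3, -9, 10, 7]
  [0, 6, 0, 19, 16]
Key observation: the optimum is the walk 0->1->4->1->2, with weight (-4) + (-1) + 9 + (-17) = -13.
Optimal value attained by: walk 0->1->4->1->2.
Answer: (A^⊗4)[0][2] = -13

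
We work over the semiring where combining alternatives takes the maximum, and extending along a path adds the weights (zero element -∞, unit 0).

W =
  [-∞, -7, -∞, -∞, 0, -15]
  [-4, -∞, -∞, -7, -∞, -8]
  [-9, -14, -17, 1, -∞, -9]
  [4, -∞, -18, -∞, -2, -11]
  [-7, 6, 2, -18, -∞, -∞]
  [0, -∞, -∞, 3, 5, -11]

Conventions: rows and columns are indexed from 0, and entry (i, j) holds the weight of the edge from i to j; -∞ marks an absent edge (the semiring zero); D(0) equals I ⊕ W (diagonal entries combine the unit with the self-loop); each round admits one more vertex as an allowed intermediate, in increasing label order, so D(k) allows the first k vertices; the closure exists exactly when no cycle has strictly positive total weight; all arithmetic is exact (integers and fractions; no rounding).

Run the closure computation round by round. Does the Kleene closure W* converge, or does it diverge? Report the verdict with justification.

D(0):
  [0, -7, -∞, -∞, 0, -15]
  [-4, 0, -∞, -7, -∞, -8]
  [-9, -14, 0, 1, -∞, -9]
  [4, -∞, -18, 0, -2, -11]
  [-7, 6, 2, -18, 0, -∞]
  [0, -∞, -∞, 3, 5, 0]
D(1):
  [0, -7, -∞, -∞, 0, -15]
  [-4, 0, -∞, -7, -4, -8]
  [-9, -14, 0, 1, -9, -9]
  [4, -3, -18, 0, 4, -11]
  [-7, 6, 2, -18, 0, -22]
  [0, -7, -∞, 3, 5, 0]
Detection: at round 2, diagonal entry (4, 4) turns strictly positive.
Key observation: the cycle 4->1->0->4 has total weight 6 + (-4) + 0, which is strictly positive.
Answer: DIVERGES — positive cycle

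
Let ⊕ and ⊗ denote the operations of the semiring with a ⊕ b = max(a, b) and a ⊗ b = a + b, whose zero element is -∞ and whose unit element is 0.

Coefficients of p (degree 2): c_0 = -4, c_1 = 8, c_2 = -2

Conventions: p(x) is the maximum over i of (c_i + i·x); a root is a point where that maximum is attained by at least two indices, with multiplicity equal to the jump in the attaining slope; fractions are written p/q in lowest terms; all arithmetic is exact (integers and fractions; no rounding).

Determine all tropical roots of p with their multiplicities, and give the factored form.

hull edge (i=0, c=-4) to (i=1, c=8): slope 12, span 1
hull edge (i=1, c=8) to (i=2, c=-2): slope -10, span 1
Factored form: p(x) = -2 ⊗ (x ⊕ (-12)) ⊗ (x ⊕ 10)
Answer: roots = -12 (mult 1), 10 (mult 1)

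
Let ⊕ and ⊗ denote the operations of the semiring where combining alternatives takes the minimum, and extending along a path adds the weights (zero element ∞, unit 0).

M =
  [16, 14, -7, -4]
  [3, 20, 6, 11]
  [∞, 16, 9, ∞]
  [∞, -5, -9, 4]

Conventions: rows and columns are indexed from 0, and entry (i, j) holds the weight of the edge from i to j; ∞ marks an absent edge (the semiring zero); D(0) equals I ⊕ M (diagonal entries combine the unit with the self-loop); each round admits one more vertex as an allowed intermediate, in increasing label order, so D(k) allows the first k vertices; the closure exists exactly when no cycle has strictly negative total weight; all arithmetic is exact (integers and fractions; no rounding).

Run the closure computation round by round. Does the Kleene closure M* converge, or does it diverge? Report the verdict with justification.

D(0):
  [0, 14, -7, -4]
  [3, 0, 6, 11]
  [∞, 16, 0, ∞]
  [∞, -5, -9, 0]
D(1):
  [0, 14, -7, -4]
  [3, 0, -4, -1]
  [∞, 16, 0, ∞]
  [∞, -5, -9, 0]
Detection: at round 2, diagonal entry (3, 3) turns strictly negative.
Key observation: the cycle 3->1->0->3 has total weight (-5) + 3 + (-4), which is strictly negative.
Answer: DIVERGES — negative cycle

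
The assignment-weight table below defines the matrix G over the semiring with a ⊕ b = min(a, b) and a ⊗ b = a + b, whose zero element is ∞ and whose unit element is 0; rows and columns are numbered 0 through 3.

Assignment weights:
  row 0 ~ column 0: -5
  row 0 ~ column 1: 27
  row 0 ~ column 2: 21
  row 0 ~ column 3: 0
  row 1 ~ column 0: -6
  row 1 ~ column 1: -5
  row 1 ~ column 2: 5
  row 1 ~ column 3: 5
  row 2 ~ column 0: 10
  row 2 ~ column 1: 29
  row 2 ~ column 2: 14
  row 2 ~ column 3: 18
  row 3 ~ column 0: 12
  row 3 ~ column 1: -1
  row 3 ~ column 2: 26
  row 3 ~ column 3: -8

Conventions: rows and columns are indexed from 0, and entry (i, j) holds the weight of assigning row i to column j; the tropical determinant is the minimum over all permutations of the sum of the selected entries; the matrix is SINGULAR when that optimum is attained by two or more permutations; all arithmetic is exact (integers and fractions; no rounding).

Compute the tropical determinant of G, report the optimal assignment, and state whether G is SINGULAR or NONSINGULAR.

σ = (0, 1, 2, 3): (-5) + (-5) + 14 + (-8) = -4
σ = (0, 1, 3, 2): (-5) + (-5) + 18 + 26 = 34
σ = (0, 2, 1, 3): (-5) + 5 + 29 + (-8) = 21
σ = (0, 2, 3, 1): (-5) + 5 + 18 + (-1) = 17
σ = (0, 3, 1, 2): (-5) + 5 + 29 + 26 = 55
σ = (0, 3, 2, 1): (-5) + 5 + 14 + (-1) = 13
σ = (1, 0, 2, 3): 27 + (-6) + 14 + (-8) = 27
σ = (1, 0, 3, 2): 27 + (-6) + 18 + 26 = 65
σ = (1, 2, 0, 3): 27 + 5 + 10 + (-8) = 34
σ = (1, 2, 3, 0): 27 + 5 + 18 + 12 = 62
σ = (1, 3, 0, 2): 27 + 5 + 10 + 26 = 68
σ = (1, 3, 2, 0): 27 + 5 + 14 + 12 = 58
σ = (2, 0, 1, 3): 21 + (-6) + 29 + (-8) = 36
σ = (2, 0, 3, 1): 21 + (-6) + 18 + (-1) = 32
σ = (2, 1, 0, 3): 21 + (-5) + 10 + (-8) = 18
σ = (2, 1, 3, 0): 21 + (-5) + 18 + 12 = 46
σ = (2, 3, 0, 1): 21 + 5 + 10 + (-1) = 35
σ = (2, 3, 1, 0): 21 + 5 + 29 + 12 = 67
σ = (3, 0, 1, 2): 0 + (-6) + 29 + 26 = 49
σ = (3, 0, 2, 1): 0 + (-6) + 14 + (-1) = 7
σ = (3, 1, 0, 2): 0 + (-5) + 10 + 26 = 31
σ = (3, 1, 2, 0): 0 + (-5) + 14 + 12 = 21
σ = (3, 2, 0, 1): 0 + 5 + 10 + (-1) = 14
σ = (3, 2, 1, 0): 0 + 5 + 29 + 12 = 46
Optimal value attained by: σ = (0, 1, 2, 3).
Answer: det⊕(G) = -4; verdict: NONSINGULAR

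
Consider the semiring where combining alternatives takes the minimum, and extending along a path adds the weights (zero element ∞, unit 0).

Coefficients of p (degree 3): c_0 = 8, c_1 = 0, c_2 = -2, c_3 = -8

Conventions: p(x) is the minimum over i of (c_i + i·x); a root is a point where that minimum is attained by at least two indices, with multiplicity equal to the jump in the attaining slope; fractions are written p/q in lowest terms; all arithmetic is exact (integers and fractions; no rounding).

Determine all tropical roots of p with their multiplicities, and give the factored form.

hull edge (i=0, c=8) to (i=1, c=0): slope -8, span 1
hull edge (i=1, c=0) to (i=3, c=-8): slope -4, span 2
Factored form: p(x) = -8 ⊗ (x ⊕ 4) ⊗ (x ⊕ 4) ⊗ (x ⊕ 8)
Answer: roots = 4 (mult 2), 8 (mult 1)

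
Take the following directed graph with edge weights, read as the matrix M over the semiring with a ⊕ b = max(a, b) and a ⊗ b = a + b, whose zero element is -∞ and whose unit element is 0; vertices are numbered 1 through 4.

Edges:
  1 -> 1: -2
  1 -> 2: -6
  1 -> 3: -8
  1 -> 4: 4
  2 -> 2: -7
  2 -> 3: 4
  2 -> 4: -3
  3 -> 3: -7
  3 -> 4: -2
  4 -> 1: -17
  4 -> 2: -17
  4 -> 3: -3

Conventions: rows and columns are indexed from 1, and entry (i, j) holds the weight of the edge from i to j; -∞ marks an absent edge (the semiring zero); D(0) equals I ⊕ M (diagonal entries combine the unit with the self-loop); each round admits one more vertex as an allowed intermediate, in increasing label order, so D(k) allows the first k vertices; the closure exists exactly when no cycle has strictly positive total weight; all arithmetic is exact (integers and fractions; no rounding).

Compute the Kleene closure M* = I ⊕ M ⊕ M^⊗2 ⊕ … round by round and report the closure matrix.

D(0):
  [0, -6, -8, 4]
  [-∞, 0, 4, -3]
  [-∞, -∞, 0, -2]
  [-17, -17, -3, 0]
D(1):
  [0, -6, -8, 4]
  [-∞, 0, 4, -3]
  [-∞, -∞, 0, -2]
  [-17, -17, -3, 0]
D(2):
  [0, -6, -2, 4]
  [-∞, 0, 4, -3]
  [-∞, -∞, 0, -2]
  [-17, -17, -3, 0]
D(3):
  [0, -6, -2, 4]
  [-∞, 0, 4, 2]
  [-∞, -∞, 0, -2]
  [-17, -17, -3, 0]
D(4):
  [0, -6, 1, 4]
  [-15, 0, 4, 2]
  [-19, -19, 0, -2]
  [-17, -17, -3, 0]
Answer: M* = [[0, -6, 1, 4], [-15, 0, 4, 2], [-19, -19, 0, -2], [-17, -17, -3, 0]]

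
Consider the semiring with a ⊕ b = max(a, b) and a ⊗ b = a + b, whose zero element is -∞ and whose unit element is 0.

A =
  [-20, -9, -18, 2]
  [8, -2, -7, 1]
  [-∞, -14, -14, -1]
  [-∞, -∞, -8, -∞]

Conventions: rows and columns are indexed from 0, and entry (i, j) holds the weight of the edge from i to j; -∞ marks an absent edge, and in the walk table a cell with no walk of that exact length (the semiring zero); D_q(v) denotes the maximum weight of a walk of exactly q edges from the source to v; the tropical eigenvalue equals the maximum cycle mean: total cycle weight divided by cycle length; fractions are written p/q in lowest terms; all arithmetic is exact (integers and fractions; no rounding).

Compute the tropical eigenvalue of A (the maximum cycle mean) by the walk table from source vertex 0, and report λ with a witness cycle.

q=0: [0, -∞, -∞, -∞]
q=1: [-20, -9, -18, 2]
q=2: [-1, -11, -6, -8]
q=3: [-3, -10, -16, 1]
q=4: [-2, -12, -7, -1]
Optimal cycle mean attained by: cycle 0->1->0, total (-9) + 8, length 2.
Answer: λ = -1/2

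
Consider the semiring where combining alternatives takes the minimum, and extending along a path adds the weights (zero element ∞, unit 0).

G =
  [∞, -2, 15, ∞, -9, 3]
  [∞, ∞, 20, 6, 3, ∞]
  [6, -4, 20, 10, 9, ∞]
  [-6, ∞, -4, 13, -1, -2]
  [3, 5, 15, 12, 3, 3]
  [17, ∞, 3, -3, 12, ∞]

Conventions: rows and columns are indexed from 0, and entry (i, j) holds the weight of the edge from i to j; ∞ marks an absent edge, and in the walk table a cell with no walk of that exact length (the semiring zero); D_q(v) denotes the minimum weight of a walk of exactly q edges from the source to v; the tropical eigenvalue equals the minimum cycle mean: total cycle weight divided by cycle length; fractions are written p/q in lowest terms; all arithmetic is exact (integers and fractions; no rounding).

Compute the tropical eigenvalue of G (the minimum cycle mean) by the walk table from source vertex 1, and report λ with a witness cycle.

q=0: [∞, 0, ∞, ∞, ∞, ∞]
q=1: [∞, ∞, 20, 6, 3, ∞]
q=2: [0, 8, 2, 15, 5, 4]
q=3: [8, -2, 7, 1, -9, 3]
q=4: [-6, -4, -3, 0, -6, -6]
q=5: [-6, -8, -4, -9, -15, -3]
q=6: [-15, -10, -13, -6, -15, -12]
Optimal cycle mean attained by: cycle 0->4->5->3->0, total (-9) + 3 + (-3) + (-6), length 4.
Answer: λ = -15/4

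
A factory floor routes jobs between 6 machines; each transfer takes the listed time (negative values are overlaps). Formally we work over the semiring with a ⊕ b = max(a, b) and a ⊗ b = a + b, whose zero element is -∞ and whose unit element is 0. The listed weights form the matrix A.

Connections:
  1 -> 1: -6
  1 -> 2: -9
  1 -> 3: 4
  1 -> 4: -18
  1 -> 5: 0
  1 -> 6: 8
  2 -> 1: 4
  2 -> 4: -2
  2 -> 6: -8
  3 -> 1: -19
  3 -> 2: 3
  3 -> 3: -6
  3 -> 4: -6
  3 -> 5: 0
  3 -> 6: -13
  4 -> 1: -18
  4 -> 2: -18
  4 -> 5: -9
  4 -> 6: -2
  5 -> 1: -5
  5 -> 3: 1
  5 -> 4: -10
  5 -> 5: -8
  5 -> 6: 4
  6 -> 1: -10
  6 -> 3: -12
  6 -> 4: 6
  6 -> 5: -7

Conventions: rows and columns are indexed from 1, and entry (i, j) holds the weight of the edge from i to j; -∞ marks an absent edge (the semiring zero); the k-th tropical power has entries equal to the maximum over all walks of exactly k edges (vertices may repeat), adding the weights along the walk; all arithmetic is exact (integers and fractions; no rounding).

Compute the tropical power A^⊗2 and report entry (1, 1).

A^⊗2:
  [-2, 7, 1, 14, 4, 4]
  [-2, -5, 8, -2, 4, 12]
  [7, -3, 1, 1, -6, 4]
  [-12, -27, -8, 4, -9, -5]
  [-6, 4, -1, 10, 1, 3]
  [-12, -9, -6, -17, -3, 4]
Key observation: the optimum is the walk 1->6->1, with weight 8 + (-10) = -2.
Optimal value attained by: walk 1->6->1.
Answer: (A^⊗2)[1][1] = -2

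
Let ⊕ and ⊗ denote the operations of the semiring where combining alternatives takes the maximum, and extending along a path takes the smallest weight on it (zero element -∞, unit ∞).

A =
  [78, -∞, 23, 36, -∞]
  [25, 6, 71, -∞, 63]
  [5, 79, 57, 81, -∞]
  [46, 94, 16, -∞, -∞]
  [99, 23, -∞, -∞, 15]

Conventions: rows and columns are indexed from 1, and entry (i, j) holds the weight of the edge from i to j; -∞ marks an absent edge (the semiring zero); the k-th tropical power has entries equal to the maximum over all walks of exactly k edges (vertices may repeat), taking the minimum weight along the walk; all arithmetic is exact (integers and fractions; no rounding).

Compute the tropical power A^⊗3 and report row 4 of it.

A^⊗2:
  [78, 36, 23, 36, -∞]
  [63, 71, 57, 71, 15]
  [46, 81, 71, 57, 63]
  [46, 16, 71, 36, 63]
  [78, 15, 23, 36, 23]
A^⊗3:
  [78, 36, 36, 36, 36]
  [63, 71, 71, 57, 63]
  [63, 71, 71, 71, 63]
  [63, 71, 57, 71, 16]
  [78, 36, 23, 36, 15]
Answer: row 4 of A^⊗3 = [63, 71, 57, 71, 16]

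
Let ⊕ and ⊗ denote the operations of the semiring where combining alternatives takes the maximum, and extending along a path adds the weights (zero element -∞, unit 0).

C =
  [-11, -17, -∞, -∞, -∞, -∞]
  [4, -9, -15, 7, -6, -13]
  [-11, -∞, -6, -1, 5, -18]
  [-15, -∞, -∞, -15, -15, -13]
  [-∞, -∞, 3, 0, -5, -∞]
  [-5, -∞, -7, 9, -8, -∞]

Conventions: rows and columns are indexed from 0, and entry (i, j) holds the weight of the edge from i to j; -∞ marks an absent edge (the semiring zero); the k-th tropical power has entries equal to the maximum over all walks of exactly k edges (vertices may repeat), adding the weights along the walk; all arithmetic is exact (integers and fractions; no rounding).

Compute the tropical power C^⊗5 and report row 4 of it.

C^⊗2:
  [-13, -26, -32, -10, -23, -30]
  [-5, -13, -3, -2, -8, -6]
  [-16, -28, 8, 5, 0, -14]
  [-18, -32, -12, -4, -20, -28]
  [-8, -∞, -2, 2, 8, -13]
  [-6, -22, -5, -6, -2, -4]
C^⊗3:
  [-22, -30, -20, -19, -25, -23]
  [-9, -22, -5, 3, 2, -15]
  [-3, -33, 3, 7, 13, -8]
  [-19, -35, -17, -13, -7, -17]
  [-13, -25, 11, 8, 3, -11]
  [-9, -23, 1, 5, 0, -19]
C^⊗4:
  [-26, -39, -22, -14, -15, -32]
  [-12, -26, 5, 2, 0, -10]
  [-8, -20, 16, 13, 8, -6]
  [-22, -36, -4, -7, -12, -26]
  [0, -30, 6, 10, 16, -5]
  [-10, -26, 3, 0, 6, -8]
C^⊗5:
  [-29, -43, -12, -15, -17, -27]
  [-6, -29, 3, 4, 10, -11]
  [5, -25, 11, 15, 21, 0]
  [-15, -39, -9, -5, 1, -20]
  [-5, -17, 19, 16, 11, -3]
  [-8, -27, 9, 6, 8, -13]
Answer: row 4 of C^⊗5 = [-5, -17, 19, 16, 11, -3]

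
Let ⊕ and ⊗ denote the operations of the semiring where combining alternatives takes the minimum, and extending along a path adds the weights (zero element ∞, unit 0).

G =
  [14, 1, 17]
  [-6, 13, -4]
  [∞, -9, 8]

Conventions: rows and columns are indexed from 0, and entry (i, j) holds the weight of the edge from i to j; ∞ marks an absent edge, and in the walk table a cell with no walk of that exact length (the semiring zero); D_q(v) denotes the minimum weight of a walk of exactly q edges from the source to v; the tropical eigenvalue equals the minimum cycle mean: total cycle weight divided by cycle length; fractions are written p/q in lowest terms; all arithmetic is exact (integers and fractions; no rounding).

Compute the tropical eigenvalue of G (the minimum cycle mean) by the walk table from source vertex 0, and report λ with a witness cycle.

q=0: [0, ∞, ∞]
q=1: [14, 1, 17]
q=2: [-5, 8, -3]
q=3: [2, -12, 4]
Optimal cycle mean attained by: cycle 1->2->1, total (-4) + (-9), length 2.
Answer: λ = -13/2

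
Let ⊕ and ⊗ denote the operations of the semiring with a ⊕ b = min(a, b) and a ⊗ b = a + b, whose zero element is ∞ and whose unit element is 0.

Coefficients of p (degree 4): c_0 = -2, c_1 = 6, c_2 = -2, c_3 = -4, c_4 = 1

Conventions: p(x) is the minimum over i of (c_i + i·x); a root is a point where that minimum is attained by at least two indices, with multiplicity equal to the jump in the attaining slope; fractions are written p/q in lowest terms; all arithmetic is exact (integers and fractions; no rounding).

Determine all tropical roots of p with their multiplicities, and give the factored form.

hull edge (i=0, c=-2) to (i=3, c=-4): slope -2/3, span 3
hull edge (i=3, c=-4) to (i=4, c=1): slope 5, span 1
Factored form: p(x) = 1 ⊗ (x ⊕ (-5)) ⊗ (x ⊕ 2/3) ⊗ (x ⊕ 2/3) ⊗ (x ⊕ 2/3)
Answer: roots = -5 (mult 1), 2/3 (mult 3)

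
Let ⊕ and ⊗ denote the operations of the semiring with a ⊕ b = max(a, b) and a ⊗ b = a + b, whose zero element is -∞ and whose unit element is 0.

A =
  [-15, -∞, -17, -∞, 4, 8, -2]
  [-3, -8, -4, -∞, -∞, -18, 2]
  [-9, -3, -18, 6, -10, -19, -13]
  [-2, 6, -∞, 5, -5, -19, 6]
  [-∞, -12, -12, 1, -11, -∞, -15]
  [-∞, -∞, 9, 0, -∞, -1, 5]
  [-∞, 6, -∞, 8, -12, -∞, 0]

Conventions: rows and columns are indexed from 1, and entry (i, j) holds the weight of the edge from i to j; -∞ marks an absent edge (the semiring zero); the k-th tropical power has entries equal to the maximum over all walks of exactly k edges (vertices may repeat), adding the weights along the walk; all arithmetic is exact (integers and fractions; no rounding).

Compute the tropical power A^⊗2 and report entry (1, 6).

A^⊗2:
  [-26, 4, 17, 8, -7, 7, 13]
  [-11, 8, -9, 10, 1, 5, 2]
  [4, 12, -7, 11, 1, -1, 12]
  [3, 12, 2, 14, 2, 6, 11]
  [-1, 7, -16, 6, -4, -18, 7]
  [0, 11, 8, 15, -1, -2, 6]
  [6, 14, 2, 13, 3, -11, 14]
Key observation: the optimum is the walk 1->6->6, with weight 8 + (-1) = 7.
Optimal value attained by: walk 1->6->6.
Answer: (A^⊗2)[1][6] = 7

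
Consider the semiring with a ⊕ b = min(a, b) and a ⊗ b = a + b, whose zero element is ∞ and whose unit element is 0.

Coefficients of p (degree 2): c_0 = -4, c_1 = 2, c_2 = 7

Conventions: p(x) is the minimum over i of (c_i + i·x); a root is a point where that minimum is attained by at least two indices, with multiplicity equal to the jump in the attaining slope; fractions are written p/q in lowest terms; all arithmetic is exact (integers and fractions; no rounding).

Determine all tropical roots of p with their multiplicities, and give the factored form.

hull edge (i=0, c=-4) to (i=2, c=7): slope 11/2, span 2
Factored form: p(x) = 7 ⊗ (x ⊕ (-11/2)) ⊗ (x ⊕ (-11/2))
Answer: roots = -11/2 (mult 2)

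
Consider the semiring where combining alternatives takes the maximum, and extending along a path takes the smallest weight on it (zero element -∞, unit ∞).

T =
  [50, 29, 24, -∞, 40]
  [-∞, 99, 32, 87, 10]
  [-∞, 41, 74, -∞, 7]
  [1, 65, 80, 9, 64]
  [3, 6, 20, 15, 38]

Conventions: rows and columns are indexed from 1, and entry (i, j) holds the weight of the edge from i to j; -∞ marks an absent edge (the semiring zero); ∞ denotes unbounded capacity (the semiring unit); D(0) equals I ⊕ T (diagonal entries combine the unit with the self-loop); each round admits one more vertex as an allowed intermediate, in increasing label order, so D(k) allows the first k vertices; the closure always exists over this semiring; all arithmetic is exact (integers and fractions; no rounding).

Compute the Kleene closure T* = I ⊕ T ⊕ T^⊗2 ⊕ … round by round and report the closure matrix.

D(0):
  [∞, 29, 24, -∞, 40]
  [-∞, ∞, 32, 87, 10]
  [-∞, 41, ∞, -∞, 7]
  [1, 65, 80, ∞, 64]
  [3, 6, 20, 15, ∞]
D(1):
  [∞, 29, 24, -∞, 40]
  [-∞, ∞, 32, 87, 10]
  [-∞, 41, ∞, -∞, 7]
  [1, 65, 80, ∞, 64]
  [3, 6, 20, 15, ∞]
D(2):
  [∞, 29, 29, 29, 40]
  [-∞, ∞, 32, 87, 10]
  [-∞, 41, ∞, 41, 10]
  [1, 65, 80, ∞, 64]
  [3, 6, 20, 15, ∞]
D(3):
  [∞, 29, 29, 29, 40]
  [-∞, ∞, 32, 87, 10]
  [-∞, 41, ∞, 41, 10]
  [1, 65, 80, ∞, 64]
  [3, 20, 20, 20, ∞]
D(4):
  [∞, 29, 29, 29, 40]
  [1, ∞, 80, 87, 64]
  [1, 41, ∞, 41, 41]
  [1, 65, 80, ∞, 64]
  [3, 20, 20, 20, ∞]
D(5):
  [∞, 29, 29, 29, 40]
  [3, ∞, 80, 87, 64]
  [3, 41, ∞, 41, 41]
  [3, 65, 80, ∞, 64]
  [3, 20, 20, 20, ∞]
Answer: T* = [[∞, 29, 29, 29, 40], [3, ∞, 80, 87, 64], [3, 41, ∞, 41, 41], [3, 65, 80, ∞, 64], [3, 20, 20, 20, ∞]]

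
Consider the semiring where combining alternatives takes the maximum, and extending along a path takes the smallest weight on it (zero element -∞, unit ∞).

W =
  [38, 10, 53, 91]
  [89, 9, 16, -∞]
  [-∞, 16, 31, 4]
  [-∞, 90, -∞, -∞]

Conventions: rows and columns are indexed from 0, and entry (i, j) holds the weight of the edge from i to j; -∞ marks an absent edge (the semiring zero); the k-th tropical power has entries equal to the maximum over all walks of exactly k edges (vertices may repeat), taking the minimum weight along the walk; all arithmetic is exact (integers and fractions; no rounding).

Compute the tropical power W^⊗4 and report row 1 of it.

W^⊗2:
  [38, 90, 38, 38]
  [38, 16, 53, 89]
  [16, 16, 31, 4]
  [89, 9, 16, -∞]
W^⊗3:
  [89, 38, 38, 38]
  [38, 89, 38, 38]
  [16, 16, 31, 16]
  [38, 16, 53, 89]
W^⊗4:
  [38, 38, 53, 89]
  [89, 38, 38, 38]
  [16, 16, 31, 16]
  [38, 89, 38, 38]
Answer: row 1 of W^⊗4 = [89, 38, 38, 38]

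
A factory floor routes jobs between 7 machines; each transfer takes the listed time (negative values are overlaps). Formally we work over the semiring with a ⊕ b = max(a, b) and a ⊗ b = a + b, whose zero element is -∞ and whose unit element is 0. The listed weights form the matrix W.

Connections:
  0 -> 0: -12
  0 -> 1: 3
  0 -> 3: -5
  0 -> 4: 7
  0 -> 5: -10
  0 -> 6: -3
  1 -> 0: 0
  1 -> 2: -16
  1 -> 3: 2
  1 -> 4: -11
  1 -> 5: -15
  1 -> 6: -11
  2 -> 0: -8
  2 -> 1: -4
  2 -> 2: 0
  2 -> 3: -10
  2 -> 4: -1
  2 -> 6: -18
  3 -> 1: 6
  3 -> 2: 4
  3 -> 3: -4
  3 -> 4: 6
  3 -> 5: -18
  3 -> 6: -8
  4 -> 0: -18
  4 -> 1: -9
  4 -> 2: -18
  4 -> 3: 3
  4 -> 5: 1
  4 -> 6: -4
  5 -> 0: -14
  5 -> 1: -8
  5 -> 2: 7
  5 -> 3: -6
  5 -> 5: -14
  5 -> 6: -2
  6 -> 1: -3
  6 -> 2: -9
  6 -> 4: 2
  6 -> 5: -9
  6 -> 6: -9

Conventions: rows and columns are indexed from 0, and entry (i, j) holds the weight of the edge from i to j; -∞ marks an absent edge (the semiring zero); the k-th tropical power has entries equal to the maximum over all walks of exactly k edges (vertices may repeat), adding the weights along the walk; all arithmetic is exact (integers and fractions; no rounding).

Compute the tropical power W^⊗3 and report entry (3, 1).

W^⊗2:
  [3, 1, -1, 10, 1, 8, 3]
  [-12, 8, 6, -2, 8, -10, -3]
  [-4, -4, 0, 2, -1, 0, -5]
  [6, 2, 4, 9, 3, 7, 2]
  [-9, 9, 8, -1, 9, -13, -1]
  [-1, 3, 7, -3, 6, -11, -11]
  [-3, -7, -2, 5, -7, 3, -2]
W^⊗3:
  [1, 16, 15, 6, 16, 2, 6]
  [8, 4, 6, 11, 5, 9, 4]
  [-4, 8, 7, 2, 8, 0, -2]
  [2, 15, 14, 6, 15, 4, 5]
  [9, 5, 8, 12, 7, 10, 5]
  [3, 3, 7, 9, 6, 7, 2]
  [-7, 11, 10, 1, 11, -6, 1]
Key observation: the optimum is the walk 3->4->3->1, with weight 6 + 3 + 6 = 15.
Optimal value attained by: walk 3->4->3->1.
Answer: (W^⊗3)[3][1] = 15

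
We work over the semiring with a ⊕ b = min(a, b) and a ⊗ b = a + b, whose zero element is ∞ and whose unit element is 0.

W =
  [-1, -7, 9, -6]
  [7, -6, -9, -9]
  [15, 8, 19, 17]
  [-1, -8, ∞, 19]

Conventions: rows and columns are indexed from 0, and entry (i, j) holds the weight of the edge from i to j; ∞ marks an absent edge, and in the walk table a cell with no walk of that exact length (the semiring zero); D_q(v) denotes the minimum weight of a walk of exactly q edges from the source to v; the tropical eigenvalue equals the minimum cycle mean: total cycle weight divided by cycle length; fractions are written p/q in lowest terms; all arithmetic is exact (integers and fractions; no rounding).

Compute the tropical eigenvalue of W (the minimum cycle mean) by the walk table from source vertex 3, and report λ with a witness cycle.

q=0: [∞, ∞, ∞, 0]
q=1: [-1, -8, ∞, 19]
q=2: [-2, -14, -17, -17]
q=3: [-18, -25, -23, -23]
q=4: [-24, -31, -34, -34]
Optimal cycle mean attained by: cycle 1->3->1, total (-9) + (-8), length 2.
Answer: λ = -17/2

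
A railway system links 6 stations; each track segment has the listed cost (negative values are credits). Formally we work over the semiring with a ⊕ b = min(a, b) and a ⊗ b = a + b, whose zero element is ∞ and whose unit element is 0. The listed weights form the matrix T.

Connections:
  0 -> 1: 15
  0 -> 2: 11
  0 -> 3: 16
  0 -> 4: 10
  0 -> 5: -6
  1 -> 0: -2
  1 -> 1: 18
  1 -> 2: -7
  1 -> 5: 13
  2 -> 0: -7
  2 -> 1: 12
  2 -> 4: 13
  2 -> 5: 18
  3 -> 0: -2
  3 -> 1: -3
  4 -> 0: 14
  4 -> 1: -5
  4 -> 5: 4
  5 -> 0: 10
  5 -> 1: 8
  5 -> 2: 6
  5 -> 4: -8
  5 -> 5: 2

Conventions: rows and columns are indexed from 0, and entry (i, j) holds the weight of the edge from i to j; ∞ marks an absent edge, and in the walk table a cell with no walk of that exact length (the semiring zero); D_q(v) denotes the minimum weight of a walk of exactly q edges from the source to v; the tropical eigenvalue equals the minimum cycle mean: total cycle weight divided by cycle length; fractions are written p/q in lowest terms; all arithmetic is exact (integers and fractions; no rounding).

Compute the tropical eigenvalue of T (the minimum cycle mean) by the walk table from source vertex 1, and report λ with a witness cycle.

q=0: [∞, 0, ∞, ∞, ∞, ∞]
q=1: [-2, 18, -7, ∞, ∞, 13]
q=2: [-14, 5, 9, 14, 5, -8]
q=3: [2, 0, -3, 2, -16, -20]
q=4: [-10, -21, -14, 18, -28, -18]
q=5: [-23, -33, -28, 6, -26, -24]
q=6: [-35, -31, -40, -7, -32, -29]
Optimal cycle mean attained by: cycle 0->5->4->1->2->0, total (-6) + (-8) + (-5) + (-7) + (-7), length 5.
Answer: λ = -33/5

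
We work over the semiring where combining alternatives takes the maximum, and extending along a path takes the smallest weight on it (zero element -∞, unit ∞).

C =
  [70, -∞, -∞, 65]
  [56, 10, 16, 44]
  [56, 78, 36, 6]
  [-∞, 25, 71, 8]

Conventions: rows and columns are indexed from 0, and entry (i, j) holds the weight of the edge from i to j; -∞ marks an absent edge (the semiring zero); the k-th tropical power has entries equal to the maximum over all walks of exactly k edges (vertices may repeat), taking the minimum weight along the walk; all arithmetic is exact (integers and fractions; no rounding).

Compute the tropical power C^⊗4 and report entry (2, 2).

C^⊗2:
  [70, 25, 65, 65]
  [56, 25, 44, 56]
  [56, 36, 36, 56]
  [56, 71, 36, 25]
C^⊗3:
  [70, 65, 65, 65]
  [56, 44, 56, 56]
  [56, 36, 56, 56]
  [56, 36, 36, 56]
C^⊗4:
  [70, 65, 65, 65]
  [56, 56, 56, 56]
  [56, 56, 56, 56]
  [56, 36, 56, 56]
Key observation: the optimum is the walk 2->0->0->3->2, with weight 56 min 70 min 65 min 71 = 56.
Optimal value attained by: walk 2->0->0->3->2.
Answer: (C^⊗4)[2][2] = 56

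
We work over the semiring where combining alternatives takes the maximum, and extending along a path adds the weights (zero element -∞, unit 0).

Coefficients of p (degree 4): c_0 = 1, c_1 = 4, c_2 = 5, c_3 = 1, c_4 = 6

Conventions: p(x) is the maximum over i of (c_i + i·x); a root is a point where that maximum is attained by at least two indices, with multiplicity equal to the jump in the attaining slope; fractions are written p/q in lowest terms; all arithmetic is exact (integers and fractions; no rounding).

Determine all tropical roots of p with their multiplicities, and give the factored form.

hull edge (i=0, c=1) to (i=1, c=4): slope 3, span 1
hull edge (i=1, c=4) to (i=2, c=5): slope 1, span 1
hull edge (i=2, c=5) to (i=4, c=6): slope 1/2, span 2
Factored form: p(x) = 6 ⊗ (x ⊕ (-3)) ⊗ (x ⊕ (-1)) ⊗ (x ⊕ (-1/2)) ⊗ (x ⊕ (-1/2))
Answer: roots = -3 (mult 1), -1 (mult 1), -1/2 (mult 2)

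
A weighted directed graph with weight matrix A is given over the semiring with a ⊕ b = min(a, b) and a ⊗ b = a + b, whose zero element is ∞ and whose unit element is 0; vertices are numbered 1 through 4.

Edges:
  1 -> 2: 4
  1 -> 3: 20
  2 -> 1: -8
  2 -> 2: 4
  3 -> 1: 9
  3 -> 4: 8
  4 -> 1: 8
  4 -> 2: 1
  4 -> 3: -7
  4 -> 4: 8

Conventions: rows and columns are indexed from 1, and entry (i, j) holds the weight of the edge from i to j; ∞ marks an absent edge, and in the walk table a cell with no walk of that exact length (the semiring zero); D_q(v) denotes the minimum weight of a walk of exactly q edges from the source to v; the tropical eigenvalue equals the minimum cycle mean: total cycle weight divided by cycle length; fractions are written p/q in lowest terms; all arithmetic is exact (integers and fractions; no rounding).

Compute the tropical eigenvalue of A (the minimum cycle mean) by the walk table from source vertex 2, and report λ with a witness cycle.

q=0: [∞, 0, ∞, ∞]
q=1: [-8, 4, ∞, ∞]
q=2: [-4, -4, 12, ∞]
q=3: [-12, 0, 16, 20]
q=4: [-8, -8, 8, 24]
Optimal cycle mean attained by: cycle 1->2->1, total 4 + (-8), length 2.
Answer: λ = -2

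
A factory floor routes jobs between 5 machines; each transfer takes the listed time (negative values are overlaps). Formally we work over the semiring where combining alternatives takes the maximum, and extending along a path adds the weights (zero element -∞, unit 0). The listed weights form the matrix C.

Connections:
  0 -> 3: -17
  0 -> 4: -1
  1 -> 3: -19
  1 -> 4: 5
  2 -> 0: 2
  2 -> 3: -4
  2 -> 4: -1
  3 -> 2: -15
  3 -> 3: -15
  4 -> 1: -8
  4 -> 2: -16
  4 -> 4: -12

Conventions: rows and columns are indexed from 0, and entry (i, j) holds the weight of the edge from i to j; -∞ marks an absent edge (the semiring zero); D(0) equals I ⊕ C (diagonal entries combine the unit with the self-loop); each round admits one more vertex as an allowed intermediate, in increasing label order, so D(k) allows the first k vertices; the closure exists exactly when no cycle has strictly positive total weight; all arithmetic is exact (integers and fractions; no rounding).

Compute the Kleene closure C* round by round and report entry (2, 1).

D(0):
  [0, -∞, -∞, -17, -1]
  [-∞, 0, -∞, -19, 5]
  [2, -∞, 0, -4, -1]
  [-∞, -∞, -15, 0, -∞]
  [-∞, -8, -16, -∞, 0]
D(1):
  [0, -∞, -∞, -17, -1]
  [-∞, 0, -∞, -19, 5]
  [2, -∞, 0, -4, 1]
  [-∞, -∞, -15, 0, -∞]
  [-∞, -8, -16, -∞, 0]
D(2):
  [0, -∞, -∞, -17, -1]
  [-∞, 0, -∞, -19, 5]
  [2, -∞, 0, -4, 1]
  [-∞, -∞, -15, 0, -∞]
  [-∞, -8, -16, -27, 0]
D(3):
  [0, -∞, -∞, -17, -1]
  [-∞, 0, -∞, -19, 5]
  [2, -∞, 0, -4, 1]
  [-13, -∞, -15, 0, -14]
  [-14, -8, -16, -20, 0]
D(4):
  [0, -∞, -32, -17, -1]
  [-32, 0, -34, -19, 5]
  [2, -∞, 0, -4, 1]
  [-13, -∞, -15, 0, -14]
  [-14, -8, -16, -20, 0]
D(5):
  [0, -9, -17, -17, -1]
  [-9, 0, -11, -15, 5]
  [2, -7, 0, -4, 1]
  [-13, -22, -15, 0, -14]
  [-14, -8, -16, -20, 0]
Answer: C*[2][1] = -7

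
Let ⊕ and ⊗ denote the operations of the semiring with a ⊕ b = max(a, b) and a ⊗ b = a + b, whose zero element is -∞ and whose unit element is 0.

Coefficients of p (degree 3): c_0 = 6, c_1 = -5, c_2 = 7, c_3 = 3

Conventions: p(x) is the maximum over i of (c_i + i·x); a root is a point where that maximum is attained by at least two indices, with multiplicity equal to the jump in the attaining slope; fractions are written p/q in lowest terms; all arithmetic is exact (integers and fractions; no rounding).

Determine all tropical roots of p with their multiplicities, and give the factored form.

hull edge (i=0, c=6) to (i=2, c=7): slope 1/2, span 2
hull edge (i=2, c=7) to (i=3, c=3): slope -4, span 1
Factored form: p(x) = 3 ⊗ (x ⊕ (-1/2)) ⊗ (x ⊕ (-1/2)) ⊗ (x ⊕ 4)
Answer: roots = -1/2 (mult 2), 4 (mult 1)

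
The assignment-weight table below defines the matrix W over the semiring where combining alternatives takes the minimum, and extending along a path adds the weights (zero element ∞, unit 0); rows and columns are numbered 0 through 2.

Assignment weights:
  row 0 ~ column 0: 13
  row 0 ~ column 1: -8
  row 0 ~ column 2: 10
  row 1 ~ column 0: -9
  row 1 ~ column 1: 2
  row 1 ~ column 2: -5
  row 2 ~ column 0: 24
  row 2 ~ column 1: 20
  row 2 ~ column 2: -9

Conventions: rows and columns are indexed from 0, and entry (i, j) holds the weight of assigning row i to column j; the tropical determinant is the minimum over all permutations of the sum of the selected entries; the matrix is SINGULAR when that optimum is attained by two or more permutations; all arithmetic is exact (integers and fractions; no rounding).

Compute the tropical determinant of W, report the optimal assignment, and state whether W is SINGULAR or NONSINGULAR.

σ = (0, 1, 2): 13 + 2 + (-9) = 6
σ = (0, 2, 1): 13 + (-5) + 20 = 28
σ = (1, 0, 2): (-8) + (-9) + (-9) = -26
σ = (1, 2, 0): (-8) + (-5) + 24 = 11
σ = (2, 0, 1): 10 + (-9) + 20 = 21
σ = (2, 1, 0): 10 + 2 + 24 = 36
Optimal value attained by: σ = (1, 0, 2).
Answer: det⊕(W) = -26; verdict: NONSINGULAR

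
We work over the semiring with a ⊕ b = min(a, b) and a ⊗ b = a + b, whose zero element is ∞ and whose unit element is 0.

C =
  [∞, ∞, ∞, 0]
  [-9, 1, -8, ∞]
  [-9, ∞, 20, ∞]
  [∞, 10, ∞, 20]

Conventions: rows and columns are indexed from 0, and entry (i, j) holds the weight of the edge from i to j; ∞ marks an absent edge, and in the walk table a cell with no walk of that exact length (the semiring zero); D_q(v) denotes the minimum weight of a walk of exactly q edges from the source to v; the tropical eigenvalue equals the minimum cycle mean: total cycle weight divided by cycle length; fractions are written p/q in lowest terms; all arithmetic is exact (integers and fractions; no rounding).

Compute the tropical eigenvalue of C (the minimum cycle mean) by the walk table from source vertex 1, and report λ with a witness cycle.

q=0: [∞, 0, ∞, ∞]
q=1: [-9, 1, -8, ∞]
q=2: [-17, 2, -7, -9]
q=3: [-16, 1, -6, -17]
q=4: [-15, -7, -7, -16]
Optimal cycle mean attained by: cycle 0->3->1->2->0, total 0 + 10 + (-8) + (-9), length 4.
Answer: λ = -7/4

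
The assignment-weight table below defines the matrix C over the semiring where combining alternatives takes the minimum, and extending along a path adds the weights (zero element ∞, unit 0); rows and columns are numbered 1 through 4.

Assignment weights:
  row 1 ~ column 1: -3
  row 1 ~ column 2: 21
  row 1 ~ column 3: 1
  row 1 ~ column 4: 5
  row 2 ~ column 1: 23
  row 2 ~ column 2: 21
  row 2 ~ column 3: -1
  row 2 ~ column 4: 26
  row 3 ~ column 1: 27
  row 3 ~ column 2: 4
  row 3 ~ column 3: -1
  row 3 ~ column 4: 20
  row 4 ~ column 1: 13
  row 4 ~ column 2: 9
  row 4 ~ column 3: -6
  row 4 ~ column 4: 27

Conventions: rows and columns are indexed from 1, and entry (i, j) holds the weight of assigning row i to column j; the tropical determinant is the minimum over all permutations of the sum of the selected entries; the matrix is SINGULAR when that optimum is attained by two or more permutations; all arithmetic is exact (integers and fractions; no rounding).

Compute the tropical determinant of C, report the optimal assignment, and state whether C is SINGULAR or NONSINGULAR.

σ = (1, 2, 3, 4): (-3) + 21 + (-1) + 27 = 44
σ = (1, 2, 4, 3): (-3) + 21 + 20 + (-6) = 32
σ = (1, 3, 2, 4): (-3) + (-1) + 4 + 27 = 27
σ = (1, 3, 4, 2): (-3) + (-1) + 20 + 9 = 25
σ = (1, 4, 2, 3): (-3) + 26 + 4 + (-6) = 21
σ = (1, 4, 3, 2): (-3) + 26 + (-1) + 9 = 31
σ = (2, 1, 3, 4): 21 + 23 + (-1) + 27 = 70
σ = (2, 1, 4, 3): 21 + 23 + 20 + (-6) = 58
σ = (2, 3, 1, 4): 21 + (-1) + 27 + 27 = 74
σ = (2, 3, 4, 1): 21 + (-1) + 20 + 13 = 53
σ = (2, 4, 1, 3): 21 + 26 + 27 + (-6) = 68
σ = (2, 4, 3, 1): 21 + 26 + (-1) + 13 = 59
σ = (3, 1, 2, 4): 1 + 23 + 4 + 27 = 55
σ = (3, 1, 4, 2): 1 + 23 + 20 + 9 = 53
σ = (3, 2, 1, 4): 1 + 21 + 27 + 27 = 76
σ = (3, 2, 4, 1): 1 + 21 + 20 + 13 = 55
σ = (3, 4, 1, 2): 1 + 26 + 27 + 9 = 63
σ = (3, 4, 2, 1): 1 + 26 + 4 + 13 = 44
σ = (4, 1, 2, 3): 5 + 23 + 4 + (-6) = 26
σ = (4, 1, 3, 2): 5 + 23 + (-1) + 9 = 36
σ = (4, 2, 1, 3): 5 + 21 + 27 + (-6) = 47
σ = (4, 2, 3, 1): 5 + 21 + (-1) + 13 = 38
σ = (4, 3, 1, 2): 5 + (-1) + 27 + 9 = 40
σ = (4, 3, 2, 1): 5 + (-1) + 4 + 13 = 21
Optimal value attained by: σ = (1, 4, 2, 3).
Answer: det⊕(C) = 21; verdict: SINGULAR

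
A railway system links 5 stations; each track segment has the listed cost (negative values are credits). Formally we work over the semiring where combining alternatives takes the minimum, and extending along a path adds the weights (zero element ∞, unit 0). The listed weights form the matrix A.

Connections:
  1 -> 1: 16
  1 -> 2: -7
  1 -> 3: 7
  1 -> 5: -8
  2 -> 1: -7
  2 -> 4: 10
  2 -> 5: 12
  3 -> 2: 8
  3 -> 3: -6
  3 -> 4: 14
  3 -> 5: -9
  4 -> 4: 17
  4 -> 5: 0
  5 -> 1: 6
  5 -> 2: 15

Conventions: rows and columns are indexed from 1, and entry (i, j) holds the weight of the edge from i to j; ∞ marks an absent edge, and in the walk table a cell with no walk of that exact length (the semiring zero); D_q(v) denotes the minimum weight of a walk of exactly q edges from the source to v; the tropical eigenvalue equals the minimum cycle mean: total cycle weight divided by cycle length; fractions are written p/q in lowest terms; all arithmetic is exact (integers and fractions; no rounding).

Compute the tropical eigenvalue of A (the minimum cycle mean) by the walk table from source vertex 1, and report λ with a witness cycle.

q=0: [0, ∞, ∞, ∞, ∞]
q=1: [16, -7, 7, ∞, -8]
q=2: [-14, 7, 1, 3, -2]
q=3: [0, -21, -7, 15, -22]
q=4: [-28, -7, -13, -11, -16]
q=5: [-14, -35, -21, 1, -36]
Optimal cycle mean attained by: cycle 1->2->1, total (-7) + (-7), length 2.
Answer: λ = -7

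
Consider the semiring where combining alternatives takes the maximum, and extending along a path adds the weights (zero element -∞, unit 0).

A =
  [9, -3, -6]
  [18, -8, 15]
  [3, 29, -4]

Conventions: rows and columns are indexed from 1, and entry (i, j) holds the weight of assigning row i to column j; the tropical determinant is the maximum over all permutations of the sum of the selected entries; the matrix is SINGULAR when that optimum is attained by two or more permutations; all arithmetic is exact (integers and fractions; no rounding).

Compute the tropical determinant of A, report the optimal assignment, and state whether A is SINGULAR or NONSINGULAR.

σ = (1, 2, 3): 9 + (-8) + (-4) = -3
σ = (1, 3, 2): 9 + 15 + 29 = 53
σ = (2, 1, 3): (-3) + 18 + (-4) = 11
σ = (2, 3, 1): (-3) + 15 + 3 = 15
σ = (3, 1, 2): (-6) + 18 + 29 = 41
σ = (3, 2, 1): (-6) + (-8) + 3 = -11
Optimal value attained by: σ = (1, 3, 2).
Answer: det⊕(A) = 53; verdict: NONSINGULAR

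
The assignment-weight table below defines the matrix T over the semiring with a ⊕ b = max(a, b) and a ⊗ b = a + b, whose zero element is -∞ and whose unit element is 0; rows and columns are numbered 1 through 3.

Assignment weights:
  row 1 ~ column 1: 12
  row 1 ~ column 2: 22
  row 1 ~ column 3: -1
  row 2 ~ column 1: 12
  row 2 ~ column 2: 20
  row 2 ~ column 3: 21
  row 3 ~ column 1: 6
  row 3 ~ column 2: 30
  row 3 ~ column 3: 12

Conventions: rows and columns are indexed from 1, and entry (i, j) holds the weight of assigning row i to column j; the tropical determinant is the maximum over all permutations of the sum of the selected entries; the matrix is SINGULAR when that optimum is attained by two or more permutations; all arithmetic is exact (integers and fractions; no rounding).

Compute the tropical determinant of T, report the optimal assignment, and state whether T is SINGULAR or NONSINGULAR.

σ = (1, 2, 3): 12 + 20 + 12 = 44
σ = (1, 3, 2): 12 + 21 + 30 = 63
σ = (2, 1, 3): 22 + 12 + 12 = 46
σ = (2, 3, 1): 22 + 21 + 6 = 49
σ = (3, 1, 2): (-1) + 12 + 30 = 41
σ = (3, 2, 1): (-1) + 20 + 6 = 25
Optimal value attained by: σ = (1, 3, 2).
Answer: det⊕(T) = 63; verdict: NONSINGULAR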